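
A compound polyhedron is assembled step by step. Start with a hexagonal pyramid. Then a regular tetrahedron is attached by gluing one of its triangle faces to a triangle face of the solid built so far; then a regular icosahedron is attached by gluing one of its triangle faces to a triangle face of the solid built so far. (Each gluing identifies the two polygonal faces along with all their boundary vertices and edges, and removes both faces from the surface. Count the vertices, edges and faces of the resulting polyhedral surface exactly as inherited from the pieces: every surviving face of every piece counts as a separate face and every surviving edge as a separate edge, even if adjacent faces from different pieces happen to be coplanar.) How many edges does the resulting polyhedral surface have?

42

A hexagonal pyramid: V=7, E=12, F=7.
Attach a regular tetrahedron (V=4, E=6, F=4) along a 3-gon: merge 3 vertices and 3 edges, delete both glued faces → V=8, E=15, F=9.
Attach a regular icosahedron (V=12, E=30, F=20) along a 3-gon: merge 3 vertices and 3 edges, delete both glued faces → V=17, E=42, F=27.
Check: V − E + F = 17 − 42 + 27 = 2.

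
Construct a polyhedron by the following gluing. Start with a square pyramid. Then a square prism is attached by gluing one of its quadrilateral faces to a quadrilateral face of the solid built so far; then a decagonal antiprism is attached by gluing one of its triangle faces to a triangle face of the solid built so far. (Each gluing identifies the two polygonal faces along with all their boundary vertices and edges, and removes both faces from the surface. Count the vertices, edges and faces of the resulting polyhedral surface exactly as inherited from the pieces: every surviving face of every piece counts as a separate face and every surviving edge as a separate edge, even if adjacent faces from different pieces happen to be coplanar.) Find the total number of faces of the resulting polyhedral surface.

A square pyramid: V=5, E=8, F=5.
Attach a square prism (V=8, E=12, F=6) along a 4-gon: merge 4 vertices and 4 edges, delete both glued faces → V=9, E=16, F=9.
Attach a decagonal antiprism (V=20, E=40, F=22) along a 3-gon: merge 3 vertices and 3 edges, delete both glued faces → V=26, E=53, F=29.
Check: V − E + F = 26 − 53 + 29 = 2.

29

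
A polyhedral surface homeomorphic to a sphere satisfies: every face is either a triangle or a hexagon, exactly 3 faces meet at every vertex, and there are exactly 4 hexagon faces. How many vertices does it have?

12

Let x be the number of triangles; then F = 4 + x.
Edge–face incidences: 2E = 6·4 + 3·x = 24 + 3x.
Every vertex has degree 3, so 3V = 2E.
Euler: V − E + F = 2 ⇒ (2E)/3 − E + (4 + x) = 2.
Multiply by 6: 2·(2E) − 3·(2E) + 6·(4 + x) = 12, i.e. 24 + 6x − (24 + 3x) = 12.
Collecting terms: 3x = 12, so x = 4.
Then 2E = 24 + 3·4 = 36, so E = 18, V = 2E/3 = 12, F = 4 + 4 = 8.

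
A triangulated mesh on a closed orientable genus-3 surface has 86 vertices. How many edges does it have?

χ = 2 − 2·3 = -4, and every face is a triangle so 3F = 2E.
V − E + F = -4 with E = 3F/2 gives 86 − (3/2 − 1)·F = -4, so F = 180 and E = 270.

270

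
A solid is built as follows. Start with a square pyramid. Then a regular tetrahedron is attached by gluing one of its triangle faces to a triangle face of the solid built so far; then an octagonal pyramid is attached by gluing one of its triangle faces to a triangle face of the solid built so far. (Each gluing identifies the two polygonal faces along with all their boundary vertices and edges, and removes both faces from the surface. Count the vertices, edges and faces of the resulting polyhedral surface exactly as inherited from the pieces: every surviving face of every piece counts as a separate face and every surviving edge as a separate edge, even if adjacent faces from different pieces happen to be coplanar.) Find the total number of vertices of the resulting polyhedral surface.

12

A square pyramid: V=5, E=8, F=5.
Attach a regular tetrahedron (V=4, E=6, F=4) along a 3-gon: merge 3 vertices and 3 edges, delete both glued faces → V=6, E=11, F=7.
Attach an octagonal pyramid (V=9, E=16, F=9) along a 3-gon: merge 3 vertices and 3 edges, delete both glued faces → V=12, E=24, F=14.
Check: V − E + F = 12 − 24 + 14 = 2.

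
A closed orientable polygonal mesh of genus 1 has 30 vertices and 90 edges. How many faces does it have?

For a closed orientable surface of genus 1, χ = 2 − 2·1 = 0.
F = 0 − V + E = 0 − 30 + 90 = 60.

60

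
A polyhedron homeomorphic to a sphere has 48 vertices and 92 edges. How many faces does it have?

46

Here V − E + F = 2.
F = 2 − V + E = 2 − 48 + 92 = 46.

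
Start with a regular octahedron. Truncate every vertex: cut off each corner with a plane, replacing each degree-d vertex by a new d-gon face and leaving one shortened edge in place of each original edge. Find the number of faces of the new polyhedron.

14

The base solid has V = 6, E = 12, F = 8.
Truncation replaces each original edge-end by a new vertex, so V′ = 2E = 24.
Each original edge survives, and each old vertex of degree d contributes d new edges; summing degrees gives Σd = 2E, so E′ = E + 2E = 3E = 36.
Each original face survives and each original vertex becomes one new face: F′ = F + V = 14.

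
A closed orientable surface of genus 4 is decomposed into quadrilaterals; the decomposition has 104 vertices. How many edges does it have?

220

χ = 2 − 2·4 = -6, and every face is a square so 4F = 2E.
V − E + F = -6 with E = 4F/2 gives 104 − (4/2 − 1)·F = -6, so F = 110 and E = 220.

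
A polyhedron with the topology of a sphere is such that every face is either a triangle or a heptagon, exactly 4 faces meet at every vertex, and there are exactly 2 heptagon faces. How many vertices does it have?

14

Let x be the number of triangles; then F = 2 + x.
Edge–face incidences: 2E = 7·2 + 3·x = 14 + 3x.
Every vertex has degree 4, so 4V = 2E.
Euler: V − E + F = 2 ⇒ (2E)/4 − E + (2 + x) = 2.
Multiply by 8: 2·(2E) − 4·(2E) + 8·(2 + x) = 16, i.e. 16 + 8x − 2·(14 + 3x) = 16.
Collecting terms: 2x − 12 = 16, so 2x = 28, so x = 14.
Then 2E = 14 + 3·14 = 56, so E = 28, V = 2E/4 = 14, F = 2 + 14 = 16.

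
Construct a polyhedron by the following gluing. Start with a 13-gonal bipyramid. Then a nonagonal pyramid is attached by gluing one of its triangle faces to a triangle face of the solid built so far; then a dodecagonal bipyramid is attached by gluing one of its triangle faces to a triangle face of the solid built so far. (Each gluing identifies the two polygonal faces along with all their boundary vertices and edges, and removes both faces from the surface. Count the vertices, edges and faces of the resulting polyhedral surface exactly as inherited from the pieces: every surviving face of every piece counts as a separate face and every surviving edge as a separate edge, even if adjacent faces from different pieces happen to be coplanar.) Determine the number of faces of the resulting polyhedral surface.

A 13-gonal bipyramid: V=15, E=39, F=26.
Attach a nonagonal pyramid (V=10, E=18, F=10) along a 3-gon: merge 3 vertices and 3 edges, delete both glued faces → V=22, E=54, F=34.
Attach a dodecagonal bipyramid (V=14, E=36, F=24) along a 3-gon: merge 3 vertices and 3 edges, delete both glued faces → V=33, E=87, F=56.
Check: V − E + F = 33 − 87 + 56 = 2.

56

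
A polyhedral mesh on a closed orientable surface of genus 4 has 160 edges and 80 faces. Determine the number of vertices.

74

For a closed orientable surface of genus 4, χ = 2 − 2·4 = -6.
V = -6 + E − F = -6 + 160 − 80 = 74.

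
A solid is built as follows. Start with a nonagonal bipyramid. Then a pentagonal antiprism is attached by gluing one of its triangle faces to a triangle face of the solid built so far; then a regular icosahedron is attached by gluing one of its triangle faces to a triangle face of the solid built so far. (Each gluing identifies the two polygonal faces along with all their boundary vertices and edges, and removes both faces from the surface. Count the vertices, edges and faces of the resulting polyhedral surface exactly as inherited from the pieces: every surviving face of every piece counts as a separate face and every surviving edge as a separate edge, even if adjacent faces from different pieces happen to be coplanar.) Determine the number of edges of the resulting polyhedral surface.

A nonagonal bipyramid: V=11, E=27, F=18.
Attach a pentagonal antiprism (V=10, E=20, F=12) along a 3-gon: merge 3 vertices and 3 edges, delete both glued faces → V=18, E=44, F=28.
Attach a regular icosahedron (V=12, E=30, F=20) along a 3-gon: merge 3 vertices and 3 edges, delete both glued faces → V=27, E=71, F=46.
Check: V − E + F = 27 − 71 + 46 = 2.

71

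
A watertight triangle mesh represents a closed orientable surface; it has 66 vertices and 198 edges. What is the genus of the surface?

Every face is a triangle and each edge borders two faces, so 3F = 2·198, giving F = 132.
χ = V − E + F = 66 − 198 + 132 = 0.
For a closed orientable surface χ = 2 − 2g, so g = (2 − (0))/2 = 1.

1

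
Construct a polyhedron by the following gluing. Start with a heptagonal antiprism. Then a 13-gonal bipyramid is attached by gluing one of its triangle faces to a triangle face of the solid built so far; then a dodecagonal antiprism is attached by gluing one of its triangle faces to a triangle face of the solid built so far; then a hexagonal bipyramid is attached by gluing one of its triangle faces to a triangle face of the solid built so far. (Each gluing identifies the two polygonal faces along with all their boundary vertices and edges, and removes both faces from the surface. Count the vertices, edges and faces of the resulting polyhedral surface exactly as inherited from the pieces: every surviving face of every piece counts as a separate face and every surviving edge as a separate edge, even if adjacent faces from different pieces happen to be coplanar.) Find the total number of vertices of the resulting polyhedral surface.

A heptagonal antiprism: V=14, E=28, F=16.
Attach a 13-gonal bipyramid (V=15, E=39, F=26) along a 3-gon: merge 3 vertices and 3 edges, delete both glued faces → V=26, E=64, F=40.
Attach a dodecagonal antiprism (V=24, E=48, F=26) along a 3-gon: merge 3 vertices and 3 edges, delete both glued faces → V=47, E=109, F=64.
Attach a hexagonal bipyramid (V=8, E=18, F=12) along a 3-gon: merge 3 vertices and 3 edges, delete both glued faces → V=52, E=124, F=74.
Check: V − E + F = 52 − 124 + 74 = 2.

52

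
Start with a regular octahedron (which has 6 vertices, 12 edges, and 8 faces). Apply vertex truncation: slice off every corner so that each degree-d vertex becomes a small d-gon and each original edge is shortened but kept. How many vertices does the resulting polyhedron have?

Truncation replaces each original edge-end by a new vertex, so V′ = 2E = 24.
Each original edge survives, and each old vertex of degree d contributes d new edges; summing degrees gives Σd = 2E, so E′ = E + 2E = 3E = 36.
Each original face survives and each original vertex becomes one new face: F′ = F + V = 14.

24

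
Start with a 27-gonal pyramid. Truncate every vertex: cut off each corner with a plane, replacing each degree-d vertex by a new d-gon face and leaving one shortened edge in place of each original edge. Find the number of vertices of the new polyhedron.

108

The base solid has V = 28, E = 54, F = 28.
Truncation replaces each original edge-end by a new vertex, so V′ = 2E = 108.
Each original edge survives, and each old vertex of degree d contributes d new edges; summing degrees gives Σd = 2E, so E′ = E + 2E = 3E = 162.
Each original face survives and each original vertex becomes one new face: F′ = F + V = 56.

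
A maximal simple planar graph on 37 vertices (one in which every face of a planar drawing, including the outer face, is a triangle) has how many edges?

In a plane triangulation 3F = 2E and V − E + F = 2, so E = 3V − 6 = 3·37 − 6 = 105.

105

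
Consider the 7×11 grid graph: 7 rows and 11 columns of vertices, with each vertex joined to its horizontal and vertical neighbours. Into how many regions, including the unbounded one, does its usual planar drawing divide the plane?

61

The grid has V = 7·11 = 77 vertices and E = 7·10 + 11·6 = 136 edges.
F = 2 − V + E = 2 − 77 + 136 = 61.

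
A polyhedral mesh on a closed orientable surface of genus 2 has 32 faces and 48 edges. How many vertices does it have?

14

For a closed orientable surface of genus 2, χ = 2 − 2·2 = -2.
V = -2 + E − F = -2 + 48 − 32 = 14.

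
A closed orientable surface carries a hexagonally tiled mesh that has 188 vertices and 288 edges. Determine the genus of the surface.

3

Every face is a hexagon and each edge borders two faces, so 6F = 2·288, giving F = 96.
χ = V − E + F = 188 − 288 + 96 = -4.
For a closed orientable surface χ = 2 − 2g, so g = (2 − (-4))/2 = 3.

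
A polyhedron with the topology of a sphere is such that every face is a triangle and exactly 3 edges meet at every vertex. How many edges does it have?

Each face has 3 edges and each edge borders two faces, so 2E = 3F.
Each vertex has degree 3, so 3V = 2E and hence V = 3F/3.
Euler: V − E + F = 2 ⇒ (3F/3) − (3F/2) + F = 2.
Multiply by 6: (6 − 9 + 6)F = 12, i.e. 3F = 12.
So F = 4, E = 3·4/2 = 6, V = 3·4/3 = 4.

6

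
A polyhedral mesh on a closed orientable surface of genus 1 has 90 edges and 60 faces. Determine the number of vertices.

For a closed orientable surface of genus 1, χ = 2 − 2·1 = 0.
V = 0 + E − F = 0 + 90 − 60 = 30.

30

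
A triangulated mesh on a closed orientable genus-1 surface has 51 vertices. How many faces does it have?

χ = 2 − 2·1 = 0, and every face is a triangle so 3F = 2E.
V − E + F = 0 with E = 3F/2 gives 51 − (3/2 − 1)·F = 0, so F = 102 and E = 153.

102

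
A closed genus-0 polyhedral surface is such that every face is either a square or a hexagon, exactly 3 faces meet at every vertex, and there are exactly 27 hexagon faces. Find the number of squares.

6

Let x be the number of squares; then F = 27 + x.
Edge–face incidences: 2E = 6·27 + 4·x = 162 + 4x.
Every vertex has degree 3, so 3V = 2E.
Euler: V − E + F = 2 ⇒ (2E)/3 − E + (27 + x) = 2.
Multiply by 6: 2·(2E) − 3·(2E) + 6·(27 + x) = 12, i.e. 162 + 6x − (162 + 4x) = 12.
Collecting terms: 2x = 12, so x = 6.
Then 2E = 162 + 4·6 = 186, so E = 93, V = 2E/3 = 62, F = 27 + 6 = 33.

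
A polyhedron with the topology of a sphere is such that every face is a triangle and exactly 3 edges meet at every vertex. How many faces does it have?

4

Each face has 3 edges and each edge borders two faces, so 2E = 3F.
Each vertex has degree 3, so 3V = 2E and hence V = 3F/3.
Euler: V − E + F = 2 ⇒ (3F/3) − (3F/2) + F = 2.
Multiply by 6: (6 − 9 + 6)F = 12, i.e. 3F = 12.
So F = 4, E = 3·4/2 = 6, V = 3·4/3 = 4.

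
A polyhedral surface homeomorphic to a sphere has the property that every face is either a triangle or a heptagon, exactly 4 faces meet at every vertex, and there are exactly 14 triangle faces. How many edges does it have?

28

Let x be the number of heptagons; then F = 14 + x.
Edge–face incidences: 2E = 3·14 + 7·x = 42 + 7x.
Every vertex has degree 4, so 4V = 2E.
Euler: V − E + F = 2 ⇒ (2E)/4 − E + (14 + x) = 2.
Multiply by 8: 2·(2E) − 4·(2E) + 8·(14 + x) = 16, i.e. 112 + 8x − 2·(42 + 7x) = 16.
Collecting terms: −6x + 28 = 16, so −6x = −12, so x = 2.
Then 2E = 42 + 7·2 = 56, so E = 28, V = 2E/4 = 14, F = 14 + 2 = 16.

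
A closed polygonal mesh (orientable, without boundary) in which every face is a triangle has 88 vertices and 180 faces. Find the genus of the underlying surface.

Every face is a triangle, so 2E = 3·180 = 540, giving E = 270.
χ = V − E + F = 88 − 270 + 180 = -2.
For a closed orientable surface χ = 2 − 2g, so g = (2 − (-2))/2 = 2.

2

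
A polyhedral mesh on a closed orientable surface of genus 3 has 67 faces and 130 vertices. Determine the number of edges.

For a closed orientable surface of genus 3, χ = 2 − 2·3 = -4.
E = V + F − (-4) = 130 + 67 − (-4) = 201.

201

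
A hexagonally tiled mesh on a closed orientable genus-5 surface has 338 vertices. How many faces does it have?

χ = 2 − 2·5 = -8, and every face is a hexagon so 6F = 2E.
V − E + F = -8 with E = 6F/2 gives 338 − (6/2 − 1)·F = -8, so F = 173 and E = 519.

173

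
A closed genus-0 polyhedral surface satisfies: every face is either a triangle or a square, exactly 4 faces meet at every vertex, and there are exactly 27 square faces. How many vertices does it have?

Let x be the number of triangles; then F = 27 + x.
Edge–face incidences: 2E = 4·27 + 3·x = 108 + 3x.
Every vertex has degree 4, so 4V = 2E.
Euler: V − E + F = 2 ⇒ (2E)/4 − E + (27 + x) = 2.
Multiply by 8: 2·(2E) − 4·(2E) + 8·(27 + x) = 16, i.e. 216 + 8x − 2·(108 + 3x) = 16.
Collecting terms: 2x = 16, so x = 8.
Then 2E = 108 + 3·8 = 132, so E = 66, V = 2E/4 = 33, F = 27 + 8 = 35.

33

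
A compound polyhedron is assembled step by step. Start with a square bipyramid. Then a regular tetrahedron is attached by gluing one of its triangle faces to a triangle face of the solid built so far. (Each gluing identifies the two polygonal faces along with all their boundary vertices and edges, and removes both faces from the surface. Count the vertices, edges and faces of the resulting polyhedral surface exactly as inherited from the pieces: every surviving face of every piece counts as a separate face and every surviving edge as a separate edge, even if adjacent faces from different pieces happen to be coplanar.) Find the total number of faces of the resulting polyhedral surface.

A square bipyramid: V=6, E=12, F=8.
Attach a regular tetrahedron (V=4, E=6, F=4) along a 3-gon: merge 3 vertices and 3 edges, delete both glued faces → V=7, E=15, F=10.
Check: V − E + F = 7 − 15 + 10 = 2.

10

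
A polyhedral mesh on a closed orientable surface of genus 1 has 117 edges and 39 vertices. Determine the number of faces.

78

For a closed orientable surface of genus 1, χ = 2 − 2·1 = 0.
F = 0 − V + E = 0 − 39 + 117 = 78.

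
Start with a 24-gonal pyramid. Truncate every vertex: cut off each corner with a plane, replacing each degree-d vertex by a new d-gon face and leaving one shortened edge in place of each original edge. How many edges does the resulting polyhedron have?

144

The base solid has V = 25, E = 48, F = 25.
Truncation replaces each original edge-end by a new vertex, so V′ = 2E = 96.
Each original edge survives, and each old vertex of degree d contributes d new edges; summing degrees gives Σd = 2E, so E′ = E + 2E = 3E = 144.
Each original face survives and each original vertex becomes one new face: F′ = F + V = 50.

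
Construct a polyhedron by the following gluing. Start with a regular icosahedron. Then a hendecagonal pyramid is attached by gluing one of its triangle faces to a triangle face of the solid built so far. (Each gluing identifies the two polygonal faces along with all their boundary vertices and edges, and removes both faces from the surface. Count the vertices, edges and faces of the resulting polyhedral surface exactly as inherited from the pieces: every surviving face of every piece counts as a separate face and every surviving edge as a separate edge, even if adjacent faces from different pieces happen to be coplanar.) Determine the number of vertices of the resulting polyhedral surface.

21

A regular icosahedron: V=12, E=30, F=20.
Attach a hendecagonal pyramid (V=12, E=22, F=12) along a 3-gon: merge 3 vertices and 3 edges, delete both glued faces → V=21, E=49, F=30.
Check: V − E + F = 21 − 49 + 30 = 2.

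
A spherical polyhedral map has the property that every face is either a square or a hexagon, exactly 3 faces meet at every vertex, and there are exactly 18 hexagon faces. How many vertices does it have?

Let x be the number of squares; then F = 18 + x.
Edge–face incidences: 2E = 6·18 + 4·x = 108 + 4x.
Every vertex has degree 3, so 3V = 2E.
Euler: V − E + F = 2 ⇒ (2E)/3 − E + (18 + x) = 2.
Multiply by 6: 2·(2E) − 3·(2E) + 6·(18 + x) = 12, i.e. 108 + 6x − (108 + 4x) = 12.
Collecting terms: 2x = 12, so x = 6.
Then 2E = 108 + 4·6 = 132, so E = 66, V = 2E/3 = 44, F = 18 + 6 = 24.

44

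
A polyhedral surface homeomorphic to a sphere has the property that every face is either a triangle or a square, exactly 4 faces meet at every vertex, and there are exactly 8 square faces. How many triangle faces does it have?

Let x be the number of triangles; then F = 8 + x.
Edge–face incidences: 2E = 4·8 + 3·x = 32 + 3x.
Every vertex has degree 4, so 4V = 2E.
Euler: V − E + F = 2 ⇒ (2E)/4 − E + (8 + x) = 2.
Multiply by 8: 2·(2E) − 4·(2E) + 8·(8 + x) = 16, i.e. 64 + 8x − 2·(32 + 3x) = 16.
Collecting terms: 2x = 16, so x = 8.
Then 2E = 32 + 3·8 = 56, so E = 28, V = 2E/4 = 14, F = 8 + 8 = 16.

8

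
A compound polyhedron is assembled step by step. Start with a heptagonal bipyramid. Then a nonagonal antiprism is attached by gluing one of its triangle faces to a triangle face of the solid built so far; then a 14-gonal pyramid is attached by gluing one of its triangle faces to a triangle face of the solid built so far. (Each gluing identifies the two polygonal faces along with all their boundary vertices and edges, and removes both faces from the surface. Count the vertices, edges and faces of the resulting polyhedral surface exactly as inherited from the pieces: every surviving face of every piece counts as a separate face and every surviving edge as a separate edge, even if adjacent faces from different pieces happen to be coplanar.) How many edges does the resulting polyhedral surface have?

79

A heptagonal bipyramid: V=9, E=21, F=14.
Attach a nonagonal antiprism (V=18, E=36, F=20) along a 3-gon: merge 3 vertices and 3 edges, delete both glued faces → V=24, E=54, F=32.
Attach a 14-gonal pyramid (V=15, E=28, F=15) along a 3-gon: merge 3 vertices and 3 edges, delete both glued faces → V=36, E=79, F=45.
Check: V − E + F = 36 − 79 + 45 = 2.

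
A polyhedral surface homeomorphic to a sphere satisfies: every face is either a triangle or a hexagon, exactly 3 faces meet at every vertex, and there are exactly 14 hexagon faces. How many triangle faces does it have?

Let x be the number of triangles; then F = 14 + x.
Edge–face incidences: 2E = 6·14 + 3·x = 84 + 3x.
Every vertex has degree 3, so 3V = 2E.
Euler: V − E + F = 2 ⇒ (2E)/3 − E + (14 + x) = 2.
Multiply by 6: 2·(2E) − 3·(2E) + 6·(14 + x) = 12, i.e. 84 + 6x − (84 + 3x) = 12.
Collecting terms: 3x = 12, so x = 4.
Then 2E = 84 + 3·4 = 96, so E = 48, V = 2E/3 = 32, F = 14 + 4 = 18.

4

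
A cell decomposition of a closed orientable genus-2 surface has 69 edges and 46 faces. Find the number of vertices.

For a closed orientable surface of genus 2, χ = 2 − 2·2 = -2.
V = -2 + E − F = -2 + 69 − 46 = 21.

21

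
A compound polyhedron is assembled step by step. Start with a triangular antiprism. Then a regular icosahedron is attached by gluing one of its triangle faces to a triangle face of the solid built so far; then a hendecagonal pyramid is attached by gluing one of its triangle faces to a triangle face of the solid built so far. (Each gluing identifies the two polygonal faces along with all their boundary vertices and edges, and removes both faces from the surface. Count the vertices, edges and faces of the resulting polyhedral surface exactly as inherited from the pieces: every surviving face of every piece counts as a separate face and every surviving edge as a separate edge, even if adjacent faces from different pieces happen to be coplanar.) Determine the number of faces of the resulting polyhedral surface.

A triangular antiprism: V=6, E=12, F=8.
Attach a regular icosahedron (V=12, E=30, F=20) along a 3-gon: merge 3 vertices and 3 edges, delete both glued faces → V=15, E=39, F=26.
Attach a hendecagonal pyramid (V=12, E=22, F=12) along a 3-gon: merge 3 vertices and 3 edges, delete both glued faces → V=24, E=58, F=36.
Check: V − E + F = 24 − 58 + 36 = 2.

36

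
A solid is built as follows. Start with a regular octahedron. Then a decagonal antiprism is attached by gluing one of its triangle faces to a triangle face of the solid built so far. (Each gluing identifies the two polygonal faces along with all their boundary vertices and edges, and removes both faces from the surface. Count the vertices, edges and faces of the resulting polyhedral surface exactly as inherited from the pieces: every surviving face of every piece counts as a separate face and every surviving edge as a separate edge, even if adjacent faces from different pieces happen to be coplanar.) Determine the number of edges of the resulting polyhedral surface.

49

A regular octahedron: V=6, E=12, F=8.
Attach a decagonal antiprism (V=20, E=40, F=22) along a 3-gon: merge 3 vertices and 3 edges, delete both glued faces → V=23, E=49, F=28.
Check: V − E + F = 23 − 49 + 28 = 2.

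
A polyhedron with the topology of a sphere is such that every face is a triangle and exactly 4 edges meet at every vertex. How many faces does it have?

Each face has 3 edges and each edge borders two faces, so 2E = 3F.
Each vertex has degree 4, so 4V = 2E and hence V = 3F/4.
Euler: V − E + F = 2 ⇒ (3F/4) − (3F/2) + F = 2.
Multiply by 8: (6 − 12 + 8)F = 16, i.e. 2F = 16.
So F = 8, E = 3·8/2 = 12, V = 3·8/4 = 6.

8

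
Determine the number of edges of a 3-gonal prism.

A prism on an n-gon has two n-gon bases and n rectangular sides: V = 2·3 = 6, E = 3·3 = 9, F = 3 + 2 = 5.

9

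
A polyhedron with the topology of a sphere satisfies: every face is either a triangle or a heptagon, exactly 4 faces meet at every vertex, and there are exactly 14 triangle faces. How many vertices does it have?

14

Let x be the number of heptagons; then F = 14 + x.
Edge–face incidences: 2E = 3·14 + 7·x = 42 + 7x.
Every vertex has degree 4, so 4V = 2E.
Euler: V − E + F = 2 ⇒ (2E)/4 − E + (14 + x) = 2.
Multiply by 8: 2·(2E) − 4·(2E) + 8·(14 + x) = 16, i.e. 112 + 8x − 2·(42 + 7x) = 16.
Collecting terms: −6x + 28 = 16, so −6x = −12, so x = 2.
Then 2E = 42 + 7·2 = 56, so E = 28, V = 2E/4 = 14, F = 14 + 2 = 16.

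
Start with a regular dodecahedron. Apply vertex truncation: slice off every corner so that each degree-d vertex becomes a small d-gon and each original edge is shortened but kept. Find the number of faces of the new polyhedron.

The base solid has V = 20, E = 30, F = 12.
Truncation replaces each original edge-end by a new vertex, so V′ = 2E = 60.
Each original edge survives, and each old vertex of degree d contributes d new edges; summing degrees gives Σd = 2E, so E′ = E + 2E = 3E = 90.
Each original face survives and each original vertex becomes one new face: F′ = F + V = 32.

32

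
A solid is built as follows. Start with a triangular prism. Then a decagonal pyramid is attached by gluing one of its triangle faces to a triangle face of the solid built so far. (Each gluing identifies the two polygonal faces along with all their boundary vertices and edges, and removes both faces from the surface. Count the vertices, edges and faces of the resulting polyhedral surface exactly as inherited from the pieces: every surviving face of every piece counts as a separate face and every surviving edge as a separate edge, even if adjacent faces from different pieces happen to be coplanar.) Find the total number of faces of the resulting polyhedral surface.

A triangular prism: V=6, E=9, F=5.
Attach a decagonal pyramid (V=11, E=20, F=11) along a 3-gon: merge 3 vertices and 3 edges, delete both glued faces → V=14, E=26, F=14.
Check: V − E + F = 14 − 26 + 14 = 2.

14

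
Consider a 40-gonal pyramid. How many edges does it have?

A pyramid on an n-gon base has one n-gon and n triangles: V = 40 + 1 = 41, E = 2·40 = 80, F = 40 + 1 = 41.
Check: V − E + F = 41 − 80 + 41 = 2.

80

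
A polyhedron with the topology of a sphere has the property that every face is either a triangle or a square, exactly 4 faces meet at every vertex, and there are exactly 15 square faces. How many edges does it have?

42

Let x be the number of triangles; then F = 15 + x.
Edge–face incidences: 2E = 4·15 + 3·x = 60 + 3x.
Every vertex has degree 4, so 4V = 2E.
Euler: V − E + F = 2 ⇒ (2E)/4 − E + (15 + x) = 2.
Multiply by 8: 2·(2E) − 4·(2E) + 8·(15 + x) = 16, i.e. 120 + 8x − 2·(60 + 3x) = 16.
Collecting terms: 2x = 16, so x = 8.
Then 2E = 60 + 3·8 = 84, so E = 42, V = 2E/4 = 21, F = 15 + 8 = 23.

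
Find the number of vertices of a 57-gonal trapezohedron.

116

The n-trapezohedron (dual of the n-antiprism) has V = 2·57 + 2 = 116, E = 4·57 = 228, F = 2·57 = 114.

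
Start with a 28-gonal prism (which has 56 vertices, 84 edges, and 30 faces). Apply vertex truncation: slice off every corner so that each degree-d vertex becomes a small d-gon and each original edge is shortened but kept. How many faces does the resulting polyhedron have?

86

Truncation replaces each original edge-end by a new vertex, so V′ = 2E = 168.
Each original edge survives, and each old vertex of degree d contributes d new edges; summing degrees gives Σd = 2E, so E′ = E + 2E = 3E = 252.
Each original face survives and each original vertex becomes one new face: F′ = F + V = 86.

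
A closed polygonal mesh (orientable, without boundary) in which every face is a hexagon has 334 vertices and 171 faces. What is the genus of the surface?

Every face is a hexagon, so 2E = 6·171 = 1026, giving E = 513.
χ = V − E + F = 334 − 513 + 171 = -8.
For a closed orientable surface χ = 2 − 2g, so g = (2 − (-8))/2 = 5.

5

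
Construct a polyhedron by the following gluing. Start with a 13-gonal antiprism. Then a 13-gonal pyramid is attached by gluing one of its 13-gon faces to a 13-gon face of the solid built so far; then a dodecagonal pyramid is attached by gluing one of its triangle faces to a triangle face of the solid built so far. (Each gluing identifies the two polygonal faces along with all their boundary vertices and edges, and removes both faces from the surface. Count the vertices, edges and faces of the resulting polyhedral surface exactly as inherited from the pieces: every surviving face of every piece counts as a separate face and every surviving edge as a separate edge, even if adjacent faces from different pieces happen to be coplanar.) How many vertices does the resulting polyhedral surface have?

37

A 13-gonal antiprism: V=26, E=52, F=28.
Attach a 13-gonal pyramid (V=14, E=26, F=14) along a 13-gon: merge 13 vertices and 13 edges, delete both glued faces → V=27, E=65, F=40.
Attach a dodecagonal pyramid (V=13, E=24, F=13) along a 3-gon: merge 3 vertices and 3 edges, delete both glued faces → V=37, E=86, F=51.
Check: V − E + F = 37 − 86 + 51 = 2.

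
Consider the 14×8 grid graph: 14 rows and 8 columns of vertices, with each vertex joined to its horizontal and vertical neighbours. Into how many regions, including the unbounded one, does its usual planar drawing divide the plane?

92

The grid has V = 14·8 = 112 vertices and E = 14·7 + 8·13 = 202 edges.
F = 2 − V + E = 2 − 112 + 202 = 92.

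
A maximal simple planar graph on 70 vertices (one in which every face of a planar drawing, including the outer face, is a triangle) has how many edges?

In a plane triangulation 3F = 2E and V − E + F = 2, so E = 3V − 6 = 3·70 − 6 = 204.

204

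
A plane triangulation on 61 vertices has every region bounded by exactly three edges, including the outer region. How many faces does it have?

118

In a plane triangulation 3F = 2E and V − E + F = 2, so F = 2V − 4 = 2·61 − 4 = 118.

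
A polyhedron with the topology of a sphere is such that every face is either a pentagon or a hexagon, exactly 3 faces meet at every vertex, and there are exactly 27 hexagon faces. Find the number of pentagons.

12

Let x be the number of pentagons; then F = 27 + x.
Edge–face incidences: 2E = 6·27 + 5·x = 162 + 5x.
Every vertex has degree 3, so 3V = 2E.
Euler: V − E + F = 2 ⇒ (2E)/3 − E + (27 + x) = 2.
Multiply by 6: 2·(2E) − 3·(2E) + 6·(27 + x) = 12, i.e. 162 + 6x − (162 + 5x) = 12.
Collecting terms: x = 12.
Then 2E = 162 + 5·12 = 222, so E = 111, V = 2E/3 = 74, F = 27 + 12 = 39.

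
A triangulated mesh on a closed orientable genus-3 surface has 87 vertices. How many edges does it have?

χ = 2 − 2·3 = -4, and every face is a triangle so 3F = 2E.
V − E + F = -4 with E = 3F/2 gives 87 − (3/2 − 1)·F = -4, so F = 182 and E = 273.

273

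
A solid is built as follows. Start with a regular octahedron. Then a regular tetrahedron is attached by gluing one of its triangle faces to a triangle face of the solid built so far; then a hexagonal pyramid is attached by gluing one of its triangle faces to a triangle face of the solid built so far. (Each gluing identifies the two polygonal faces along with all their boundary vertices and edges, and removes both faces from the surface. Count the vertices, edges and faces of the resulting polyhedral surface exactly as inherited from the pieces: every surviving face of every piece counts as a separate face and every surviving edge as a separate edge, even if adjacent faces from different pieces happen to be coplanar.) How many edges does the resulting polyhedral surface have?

A regular octahedron: V=6, E=12, F=8.
Attach a regular tetrahedron (V=4, E=6, F=4) along a 3-gon: merge 3 vertices and 3 edges, delete both glued faces → V=7, E=15, F=10.
Attach a hexagonal pyramid (V=7, E=12, F=7) along a 3-gon: merge 3 vertices and 3 edges, delete both glued faces → V=11, E=24, F=15.
Check: V − E + F = 11 − 24 + 15 = 2.

24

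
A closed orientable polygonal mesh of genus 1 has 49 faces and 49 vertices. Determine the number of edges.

For a closed orientable surface of genus 1, χ = 2 − 2·1 = 0.
E = V + F − (0) = 49 + 49 − (0) = 98.

98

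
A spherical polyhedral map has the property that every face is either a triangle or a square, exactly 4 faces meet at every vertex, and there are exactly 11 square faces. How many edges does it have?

Let x be the number of triangles; then F = 11 + x.
Edge–face incidences: 2E = 4·11 + 3·x = 44 + 3x.
Every vertex has degree 4, so 4V = 2E.
Euler: V − E + F = 2 ⇒ (2E)/4 − E + (11 + x) = 2.
Multiply by 8: 2·(2E) − 4·(2E) + 8·(11 + x) = 16, i.e. 88 + 8x − 2·(44 + 3x) = 16.
Collecting terms: 2x = 16, so x = 8.
Then 2E = 44 + 3·8 = 68, so E = 34, V = 2E/4 = 17, F = 11 + 8 = 19.

34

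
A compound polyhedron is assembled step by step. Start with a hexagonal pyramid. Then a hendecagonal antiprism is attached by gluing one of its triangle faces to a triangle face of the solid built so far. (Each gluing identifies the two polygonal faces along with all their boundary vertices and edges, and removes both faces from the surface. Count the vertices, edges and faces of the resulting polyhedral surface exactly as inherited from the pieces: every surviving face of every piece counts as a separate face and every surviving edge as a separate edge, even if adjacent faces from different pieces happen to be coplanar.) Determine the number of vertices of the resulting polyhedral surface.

26

A hexagonal pyramid: V=7, E=12, F=7.
Attach a hendecagonal antiprism (V=22, E=44, F=24) along a 3-gon: merge 3 vertices and 3 edges, delete both glued faces → V=26, E=53, F=29.
Check: V − E + F = 26 − 53 + 29 = 2.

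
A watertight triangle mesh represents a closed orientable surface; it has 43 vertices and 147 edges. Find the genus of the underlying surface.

4

Every face is a triangle and each edge borders two faces, so 3F = 2·147, giving F = 98.
χ = V − E + F = 43 − 147 + 98 = -6.
For a closed orientable surface χ = 2 − 2g, so g = (2 − (-6))/2 = 4.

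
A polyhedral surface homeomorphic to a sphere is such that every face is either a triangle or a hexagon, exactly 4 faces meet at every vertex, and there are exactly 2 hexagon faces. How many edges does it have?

24

Let x be the number of triangles; then F = 2 + x.
Edge–face incidences: 2E = 6·2 + 3·x = 12 + 3x.
Every vertex has degree 4, so 4V = 2E.
Euler: V − E + F = 2 ⇒ (2E)/4 − E + (2 + x) = 2.
Multiply by 8: 2·(2E) − 4·(2E) + 8·(2 + x) = 16, i.e. 16 + 8x − 2·(12 + 3x) = 16.
Collecting terms: 2x − 8 = 16, so 2x = 24, so x = 12.
Then 2E = 12 + 3·12 = 48, so E = 24, V = 2E/4 = 12, F = 2 + 12 = 14.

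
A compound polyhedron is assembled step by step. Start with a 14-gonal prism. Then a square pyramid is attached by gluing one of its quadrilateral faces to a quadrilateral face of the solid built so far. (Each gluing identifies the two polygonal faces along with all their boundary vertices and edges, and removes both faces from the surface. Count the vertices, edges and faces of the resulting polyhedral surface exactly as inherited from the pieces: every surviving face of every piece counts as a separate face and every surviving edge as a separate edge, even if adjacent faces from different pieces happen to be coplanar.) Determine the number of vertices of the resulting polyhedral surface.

29

A 14-gonal prism: V=28, E=42, F=16.
Attach a square pyramid (V=5, E=8, F=5) along a 4-gon: merge 4 vertices and 4 edges, delete both glued faces → V=29, E=46, F=19.
Check: V − E + F = 29 − 46 + 19 = 2.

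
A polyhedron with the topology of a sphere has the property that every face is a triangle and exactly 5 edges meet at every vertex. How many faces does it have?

Each face has 3 edges and each edge borders two faces, so 2E = 3F.
Each vertex has degree 5, so 5V = 2E and hence V = 3F/5.
Euler: V − E + F = 2 ⇒ (3F/5) − (3F/2) + F = 2.
Multiply by 10: (6 − 15 + 10)F = 20, i.e. 1F = 20.
So F = 20, E = 3·20/2 = 30, V = 3·20/5 = 12.

20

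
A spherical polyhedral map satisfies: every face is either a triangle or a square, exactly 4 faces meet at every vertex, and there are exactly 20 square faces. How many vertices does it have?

Let x be the number of triangles; then F = 20 + x.
Edge–face incidences: 2E = 4·20 + 3·x = 80 + 3x.
Every vertex has degree 4, so 4V = 2E.
Euler: V − E + F = 2 ⇒ (2E)/4 − E + (20 + x) = 2.
Multiply by 8: 2·(2E) − 4·(2E) + 8·(20 + x) = 16, i.e. 160 + 8x − 2·(80 + 3x) = 16.
Collecting terms: 2x = 16, so x = 8.
Then 2E = 80 + 3·8 = 104, so E = 52, V = 2E/4 = 26, F = 20 + 8 = 28.

26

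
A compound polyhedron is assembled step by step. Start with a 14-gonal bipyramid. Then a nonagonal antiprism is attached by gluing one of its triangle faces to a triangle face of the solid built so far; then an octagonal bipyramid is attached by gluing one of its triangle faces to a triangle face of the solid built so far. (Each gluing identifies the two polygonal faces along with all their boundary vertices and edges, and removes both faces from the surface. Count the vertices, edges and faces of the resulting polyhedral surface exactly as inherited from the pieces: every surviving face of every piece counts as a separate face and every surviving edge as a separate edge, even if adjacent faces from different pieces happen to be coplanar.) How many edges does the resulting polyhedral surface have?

96

A 14-gonal bipyramid: V=16, E=42, F=28.
Attach a nonagonal antiprism (V=18, E=36, F=20) along a 3-gon: merge 3 vertices and 3 edges, delete both glued faces → V=31, E=75, F=46.
Attach an octagonal bipyramid (V=10, E=24, F=16) along a 3-gon: merge 3 vertices and 3 edges, delete both glued faces → V=38, E=96, F=60.
Check: V − E + F = 38 − 96 + 60 = 2.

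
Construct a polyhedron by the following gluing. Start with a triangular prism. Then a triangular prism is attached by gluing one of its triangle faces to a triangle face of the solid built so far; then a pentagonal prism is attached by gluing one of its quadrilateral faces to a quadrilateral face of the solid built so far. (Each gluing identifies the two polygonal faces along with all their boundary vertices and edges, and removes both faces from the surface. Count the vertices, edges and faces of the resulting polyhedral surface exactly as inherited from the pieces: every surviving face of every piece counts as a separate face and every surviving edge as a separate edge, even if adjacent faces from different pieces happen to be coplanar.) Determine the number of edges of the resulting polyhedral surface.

26

A triangular prism: V=6, E=9, F=5.
Attach a triangular prism (V=6, E=9, F=5) along a 3-gon: merge 3 vertices and 3 edges, delete both glued faces → V=9, E=15, F=8.
Attach a pentagonal prism (V=10, E=15, F=7) along a 4-gon: merge 4 vertices and 4 edges, delete both glued faces → V=15, E=26, F=13.
Check: V − E + F = 15 − 26 + 13 = 2.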